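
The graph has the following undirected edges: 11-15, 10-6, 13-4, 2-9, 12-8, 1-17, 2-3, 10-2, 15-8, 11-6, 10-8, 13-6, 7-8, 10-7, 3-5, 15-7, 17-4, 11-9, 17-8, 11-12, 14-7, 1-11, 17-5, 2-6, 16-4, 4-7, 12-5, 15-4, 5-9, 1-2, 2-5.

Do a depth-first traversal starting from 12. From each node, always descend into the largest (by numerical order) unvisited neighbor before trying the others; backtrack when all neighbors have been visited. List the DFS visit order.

12 11 15 8 17 5 9 2 10 7 14 4 16 13 6 3 1

Visit 12
12 → 11
11 → 15
15 → 8
8 → 17
17 → 5
5 → 9
9 → 2
2 → 10
10 → 7
7 → 14
7 → 4
4 → 16
4 → 13
13 → 6
2 → 3
2 → 1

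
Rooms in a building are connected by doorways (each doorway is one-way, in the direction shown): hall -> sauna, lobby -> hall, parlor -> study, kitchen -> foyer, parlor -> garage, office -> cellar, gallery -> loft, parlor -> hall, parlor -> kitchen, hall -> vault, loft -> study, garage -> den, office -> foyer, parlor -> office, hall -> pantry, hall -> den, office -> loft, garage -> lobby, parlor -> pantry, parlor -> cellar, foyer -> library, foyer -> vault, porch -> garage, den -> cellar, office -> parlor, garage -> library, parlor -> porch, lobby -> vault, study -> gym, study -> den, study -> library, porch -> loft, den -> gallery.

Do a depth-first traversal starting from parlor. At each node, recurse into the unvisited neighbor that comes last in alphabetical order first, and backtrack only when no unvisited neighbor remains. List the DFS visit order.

parlor → study → library → gym → den → gallery → loft → cellar → porch → garage → lobby → vault → hall → sauna → pantry → office → foyer → kitchen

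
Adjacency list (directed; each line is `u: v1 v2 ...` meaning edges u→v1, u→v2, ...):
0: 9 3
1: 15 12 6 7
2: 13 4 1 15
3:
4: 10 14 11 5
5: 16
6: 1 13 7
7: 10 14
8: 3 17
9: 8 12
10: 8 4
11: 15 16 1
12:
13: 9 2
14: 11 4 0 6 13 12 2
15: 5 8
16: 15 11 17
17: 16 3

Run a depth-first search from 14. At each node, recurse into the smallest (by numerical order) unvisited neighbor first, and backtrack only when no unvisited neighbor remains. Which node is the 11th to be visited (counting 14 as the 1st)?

7

Visit 14
14 → 0
0 → 3
0 → 9
9 → 8
8 → 17
17 → 16
16 → 11
11 → 1
1 → 6
6 → 7
7 → 10
10 → 4
4 → 5
6 → 13
13 → 2
2 → 15
1 → 12

Visit order: 14, 0, 3, 9, 8, 17, 16, 11, 1, 6, 7, 10, 4, 5, 13, 2, 15, 12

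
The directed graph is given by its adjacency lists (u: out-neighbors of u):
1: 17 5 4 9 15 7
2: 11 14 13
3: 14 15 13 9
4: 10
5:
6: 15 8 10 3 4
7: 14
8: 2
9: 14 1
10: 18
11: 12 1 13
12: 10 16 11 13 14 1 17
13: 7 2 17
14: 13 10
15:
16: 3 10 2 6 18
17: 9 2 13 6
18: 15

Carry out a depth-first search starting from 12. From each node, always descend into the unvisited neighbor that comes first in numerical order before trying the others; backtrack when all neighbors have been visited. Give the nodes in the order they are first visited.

12, 1, 4, 10, 18, 15, 5, 7, 14, 13, 2, 11, 17, 6, 3, 9, 8, 16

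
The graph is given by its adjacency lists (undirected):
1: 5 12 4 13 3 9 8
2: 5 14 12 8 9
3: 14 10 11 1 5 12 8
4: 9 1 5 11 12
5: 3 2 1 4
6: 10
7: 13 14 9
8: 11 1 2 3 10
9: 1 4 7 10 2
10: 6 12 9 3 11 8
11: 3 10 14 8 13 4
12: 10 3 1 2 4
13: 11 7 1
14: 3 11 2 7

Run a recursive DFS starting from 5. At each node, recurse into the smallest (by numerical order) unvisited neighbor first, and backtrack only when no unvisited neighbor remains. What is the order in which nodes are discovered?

Visit 5
5 → 1
1 → 3
3 → 8
8 → 2
2 → 9
9 → 4
4 → 11
11 → 10
10 → 6
10 → 12
11 → 13
13 → 7
7 → 14

5 -> 1 -> 3 -> 8 -> 2 -> 9 -> 4 -> 11 -> 10 -> 6 -> 12 -> 13 -> 7 -> 14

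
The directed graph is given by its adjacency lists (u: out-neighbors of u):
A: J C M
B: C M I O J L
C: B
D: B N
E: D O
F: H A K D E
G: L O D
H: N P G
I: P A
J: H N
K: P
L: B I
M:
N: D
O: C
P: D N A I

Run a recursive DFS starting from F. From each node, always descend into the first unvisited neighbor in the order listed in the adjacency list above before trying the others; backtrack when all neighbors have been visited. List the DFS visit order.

Visit F
F → H
H → N
N → D
D → B
B → C
B → M
B → I
I → P
P → A
A → J
B → O
B → L
H → G
F → K
F → E

F -> H -> N -> D -> B -> C -> M -> I -> P -> A -> J -> O -> L -> G -> K -> E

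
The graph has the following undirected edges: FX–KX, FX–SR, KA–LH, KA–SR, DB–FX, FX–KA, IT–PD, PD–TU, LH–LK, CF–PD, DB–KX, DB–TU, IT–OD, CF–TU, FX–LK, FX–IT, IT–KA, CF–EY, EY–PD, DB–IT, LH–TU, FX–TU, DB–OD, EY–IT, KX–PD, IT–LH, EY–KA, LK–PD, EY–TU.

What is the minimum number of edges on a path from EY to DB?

Level 0: EY
Level 1: CF, IT, KA, PD, TU
Level 2: DB, FX, KX, LH, LK, OD, SR
DB first appears at level 2.

2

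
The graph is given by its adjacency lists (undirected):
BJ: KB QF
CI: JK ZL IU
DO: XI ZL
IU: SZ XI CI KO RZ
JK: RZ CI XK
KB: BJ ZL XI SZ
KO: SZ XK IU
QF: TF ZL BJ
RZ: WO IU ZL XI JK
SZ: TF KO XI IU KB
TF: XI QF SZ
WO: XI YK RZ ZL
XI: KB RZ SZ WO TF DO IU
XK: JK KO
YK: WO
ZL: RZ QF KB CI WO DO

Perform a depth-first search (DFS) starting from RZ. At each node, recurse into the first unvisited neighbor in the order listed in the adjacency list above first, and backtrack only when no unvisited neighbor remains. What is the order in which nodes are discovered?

RZ → WO → XI → KB → BJ → QF → TF → SZ → KO → XK → JK → CI → ZL → DO → IU → YK

Visit RZ
RZ → WO
WO → XI
XI → KB
KB → BJ
BJ → QF
QF → TF
TF → SZ
SZ → KO
KO → XK
XK → JK
JK → CI
CI → ZL
ZL → DO
CI → IU
WO → YK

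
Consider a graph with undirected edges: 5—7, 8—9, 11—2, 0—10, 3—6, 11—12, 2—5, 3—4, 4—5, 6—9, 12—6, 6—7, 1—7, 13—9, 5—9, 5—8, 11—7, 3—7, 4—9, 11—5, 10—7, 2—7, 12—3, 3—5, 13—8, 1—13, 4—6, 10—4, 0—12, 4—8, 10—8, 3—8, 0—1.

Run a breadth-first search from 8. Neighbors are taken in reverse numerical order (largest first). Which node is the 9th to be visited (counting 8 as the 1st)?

Visit 8; enqueue 13, 10, 9, 5, 4, 3 → queue [13, 10, 9, 5, 4, 3]
Visit 13; enqueue 1 → queue [10, 9, 5, 4, 3, 1]
Visit 10; enqueue 7, 0 → queue [9, 5, 4, 3, 1, 7, 0]
Visit 9; enqueue 6 → queue [5, 4, 3, 1, 7, 0, 6]
Visit 5; enqueue 11, 2 → queue [4, 3, 1, 7, 0, 6, 11, 2]
Visit 4 → queue [3, 1, 7, 0, 6, 11, 2]
Visit 3; enqueue 12 → queue [1, 7, 0, 6, 11, 2, 12]
Visit 1 → queue [7, 0, 6, 11, 2, 12]
Visit 7 → queue [0, 6, 11, 2, 12]
Visit 0 → queue [6, 11, 2, 12]
Visit 6 → queue [11, 2, 12]
Visit 11 → queue [2, 12]
Visit 2 → queue [12]
Visit 12 → queue []

Visit order: 8, 13, 10, 9, 5, 4, 3, 1, 7, 0, 6, 11, 2, 12

7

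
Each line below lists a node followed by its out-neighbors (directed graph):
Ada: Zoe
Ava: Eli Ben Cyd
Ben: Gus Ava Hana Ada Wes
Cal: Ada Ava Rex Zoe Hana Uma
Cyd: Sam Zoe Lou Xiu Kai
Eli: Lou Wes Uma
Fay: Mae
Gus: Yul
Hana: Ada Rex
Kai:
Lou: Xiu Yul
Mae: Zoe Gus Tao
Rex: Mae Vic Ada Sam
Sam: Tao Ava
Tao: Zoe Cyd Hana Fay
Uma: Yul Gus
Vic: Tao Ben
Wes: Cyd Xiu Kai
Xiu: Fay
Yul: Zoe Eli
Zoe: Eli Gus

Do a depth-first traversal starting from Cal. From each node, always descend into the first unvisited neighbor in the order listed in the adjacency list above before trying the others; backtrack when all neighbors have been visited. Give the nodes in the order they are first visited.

Visit Cal
Cal → Ada
Ada → Zoe
Zoe → Eli
Eli → Lou
Lou → Xiu
Xiu → Fay
Fay → Mae
Mae → Gus
Gus → Yul
Mae → Tao
Tao → Cyd
Cyd → Sam
Sam → Ava
Ava → Ben
Ben → Hana
Hana → Rex
Rex → Vic
Ben → Wes
Wes → Kai
Eli → Uma

Cal -> Ada -> Zoe -> Eli -> Lou -> Xiu -> Fay -> Mae -> Gus -> Yul -> Tao -> Cyd -> Sam -> Ava -> Ben -> Hana -> Rex -> Vic -> Wes -> Kai -> Uma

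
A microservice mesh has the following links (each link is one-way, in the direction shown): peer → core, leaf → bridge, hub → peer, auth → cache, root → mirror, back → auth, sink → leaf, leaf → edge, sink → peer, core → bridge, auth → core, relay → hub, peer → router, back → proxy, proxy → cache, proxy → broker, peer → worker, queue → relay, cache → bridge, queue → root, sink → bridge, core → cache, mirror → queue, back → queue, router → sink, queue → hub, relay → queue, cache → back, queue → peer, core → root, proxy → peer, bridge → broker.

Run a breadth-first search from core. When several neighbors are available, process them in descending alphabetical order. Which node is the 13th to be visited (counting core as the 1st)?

hub

Visit core; enqueue root, cache, bridge → queue [root, cache, bridge]
Visit root; enqueue mirror → queue [cache, bridge, mirror]
Visit cache; enqueue back → queue [bridge, mirror, back]
Visit bridge; enqueue broker → queue [mirror, back, broker]
Visit mirror; enqueue queue → queue [back, broker, queue]
Visit back; enqueue proxy, auth → queue [broker, queue, proxy, auth]
Visit broker → queue [queue, proxy, auth]
Visit queue; enqueue relay, peer, hub → queue [proxy, auth, relay, peer, hub]
Visit proxy → queue [auth, relay, peer, hub]
Visit auth → queue [relay, peer, hub]
Visit relay → queue [peer, hub]
Visit peer; enqueue worker, router → queue [hub, worker, router]
Visit hub → queue [worker, router]
Visit worker → queue [router]
Visit router; enqueue sink → queue [sink]
Visit sink; enqueue leaf → queue [leaf]
Visit leaf; enqueue edge → queue [edge]
Visit edge → queue []

Visit order: core, root, cache, bridge, mirror, back, broker, queue, proxy, auth, relay, peer, hub, worker, router, sink, leaf, edge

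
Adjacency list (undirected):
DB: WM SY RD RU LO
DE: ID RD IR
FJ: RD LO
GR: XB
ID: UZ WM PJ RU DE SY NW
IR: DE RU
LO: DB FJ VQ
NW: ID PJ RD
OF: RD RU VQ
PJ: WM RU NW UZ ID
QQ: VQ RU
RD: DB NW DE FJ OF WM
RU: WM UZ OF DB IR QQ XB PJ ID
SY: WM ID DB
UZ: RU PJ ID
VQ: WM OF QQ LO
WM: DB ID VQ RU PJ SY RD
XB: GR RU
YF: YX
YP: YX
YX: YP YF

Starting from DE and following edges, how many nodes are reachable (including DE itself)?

18

BFS from DE visits: DE, ID, RD, IR, UZ, WM, PJ, RU, SY, NW, DB, FJ, OF, VQ, QQ, XB, LO, GR
Reachable nodes: 18 of 21 total.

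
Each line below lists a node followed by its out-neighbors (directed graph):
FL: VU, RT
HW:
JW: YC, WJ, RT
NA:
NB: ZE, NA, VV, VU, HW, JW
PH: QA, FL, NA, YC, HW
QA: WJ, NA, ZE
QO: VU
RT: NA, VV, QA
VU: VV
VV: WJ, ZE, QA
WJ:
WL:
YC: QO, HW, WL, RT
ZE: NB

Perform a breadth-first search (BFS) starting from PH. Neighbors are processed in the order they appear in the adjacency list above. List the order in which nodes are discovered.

Visit PH; enqueue QA, FL, NA, YC, HW → queue [QA, FL, NA, YC, HW]
Visit QA; enqueue WJ, ZE → queue [FL, NA, YC, HW, WJ, ZE]
Visit FL; enqueue VU, RT → queue [NA, YC, HW, WJ, ZE, VU, RT]
Visit NA → queue [YC, HW, WJ, ZE, VU, RT]
Visit YC; enqueue QO, WL → queue [HW, WJ, ZE, VU, RT, QO, WL]
Visit HW → queue [WJ, ZE, VU, RT, QO, WL]
Visit WJ → queue [ZE, VU, RT, QO, WL]
Visit ZE; enqueue NB → queue [VU, RT, QO, WL, NB]
Visit VU; enqueue VV → queue [RT, QO, WL, NB, VV]
Visit RT → queue [QO, WL, NB, VV]
Visit QO → queue [WL, NB, VV]
Visit WL → queue [NB, VV]
Visit NB; enqueue JW → queue [VV, JW]
Visit VV → queue [JW]
Visit JW → queue []

PH, QA, FL, NA, YC, HW, WJ, ZE, VU, RT, QO, WL, NB, VV, JW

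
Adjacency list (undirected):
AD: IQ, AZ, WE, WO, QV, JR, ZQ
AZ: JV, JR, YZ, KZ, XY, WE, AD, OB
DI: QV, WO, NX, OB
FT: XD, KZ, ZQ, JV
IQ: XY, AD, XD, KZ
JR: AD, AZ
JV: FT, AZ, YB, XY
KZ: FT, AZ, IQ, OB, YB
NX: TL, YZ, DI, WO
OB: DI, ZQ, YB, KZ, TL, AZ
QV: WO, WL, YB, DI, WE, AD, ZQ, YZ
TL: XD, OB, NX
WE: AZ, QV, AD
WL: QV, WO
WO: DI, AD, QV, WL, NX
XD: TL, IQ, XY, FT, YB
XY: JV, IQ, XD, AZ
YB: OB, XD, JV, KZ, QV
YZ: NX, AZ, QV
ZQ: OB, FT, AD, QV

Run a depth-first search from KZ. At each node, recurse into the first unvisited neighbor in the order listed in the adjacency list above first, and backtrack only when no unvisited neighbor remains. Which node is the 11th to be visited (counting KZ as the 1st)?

Visit KZ
KZ → FT
FT → XD
XD → TL
TL → OB
OB → DI
DI → QV
QV → WO
WO → AD
AD → IQ
IQ → XY
XY → JV
JV → AZ
AZ → JR
AZ → YZ
YZ → NX
AZ → WE
JV → YB
AD → ZQ
WO → WL

Visit order: KZ, FT, XD, TL, OB, DI, QV, WO, AD, IQ, XY, JV, AZ, JR, YZ, NX, WE, YB, ZQ, WL

XY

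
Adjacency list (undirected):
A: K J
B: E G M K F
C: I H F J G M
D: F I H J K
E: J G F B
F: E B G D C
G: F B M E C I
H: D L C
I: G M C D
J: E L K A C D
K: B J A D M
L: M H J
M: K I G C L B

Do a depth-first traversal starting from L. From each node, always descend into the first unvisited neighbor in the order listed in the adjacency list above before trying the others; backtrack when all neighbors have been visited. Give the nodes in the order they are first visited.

L, M, K, B, E, J, A, C, I, G, F, D, H

Visit L
L → M
M → K
K → B
B → E
E → J
J → A
J → C
C → I
I → G
G → F
F → D
D → H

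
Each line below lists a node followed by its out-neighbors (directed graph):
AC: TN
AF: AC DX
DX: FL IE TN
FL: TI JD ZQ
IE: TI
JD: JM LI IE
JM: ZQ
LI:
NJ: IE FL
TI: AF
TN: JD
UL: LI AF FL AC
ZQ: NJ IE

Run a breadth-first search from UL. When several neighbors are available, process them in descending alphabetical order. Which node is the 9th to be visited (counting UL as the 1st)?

Visit UL; enqueue LI, FL, AF, AC → queue [LI, FL, AF, AC]
Visit LI → queue [FL, AF, AC]
Visit FL; enqueue ZQ, TI, JD → queue [AF, AC, ZQ, TI, JD]
Visit AF; enqueue DX → queue [AC, ZQ, TI, JD, DX]
Visit AC; enqueue TN → queue [ZQ, TI, JD, DX, TN]
Visit ZQ; enqueue NJ, IE → queue [TI, JD, DX, TN, NJ, IE]
Visit TI → queue [JD, DX, TN, NJ, IE]
Visit JD; enqueue JM → queue [DX, TN, NJ, IE, JM]
Visit DX → queue [TN, NJ, IE, JM]
Visit TN → queue [NJ, IE, JM]
Visit NJ → queue [IE, JM]
Visit IE → queue [JM]
Visit JM → queue []

Visit order: UL, LI, FL, AF, AC, ZQ, TI, JD, DX, TN, NJ, IE, JM

DX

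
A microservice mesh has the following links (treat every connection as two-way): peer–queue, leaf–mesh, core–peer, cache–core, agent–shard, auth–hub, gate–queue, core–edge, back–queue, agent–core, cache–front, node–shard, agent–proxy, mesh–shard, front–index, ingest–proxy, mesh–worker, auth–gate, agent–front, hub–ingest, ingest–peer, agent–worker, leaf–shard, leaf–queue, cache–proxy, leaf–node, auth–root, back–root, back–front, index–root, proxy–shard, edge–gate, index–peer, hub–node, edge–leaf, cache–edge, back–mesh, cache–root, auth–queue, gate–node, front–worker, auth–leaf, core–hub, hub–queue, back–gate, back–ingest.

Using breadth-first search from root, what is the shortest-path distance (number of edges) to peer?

2

Level 0: root
Level 1: auth, back, cache, index
Level 2: core, edge, front, gate, hub, ingest, leaf, mesh, peer, proxy, queue
Level 3: agent, node, shard, worker
peer first appears at level 2.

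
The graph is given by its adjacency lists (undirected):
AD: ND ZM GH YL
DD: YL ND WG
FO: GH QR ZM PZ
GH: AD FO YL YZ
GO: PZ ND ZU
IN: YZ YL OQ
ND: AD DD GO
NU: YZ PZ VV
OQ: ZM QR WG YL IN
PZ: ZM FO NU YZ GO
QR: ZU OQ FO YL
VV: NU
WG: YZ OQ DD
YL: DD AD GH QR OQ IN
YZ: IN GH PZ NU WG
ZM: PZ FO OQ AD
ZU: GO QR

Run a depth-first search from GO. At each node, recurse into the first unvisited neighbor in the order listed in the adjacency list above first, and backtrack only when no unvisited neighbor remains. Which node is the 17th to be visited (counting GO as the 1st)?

VV

Visit GO
GO → PZ
PZ → ZM
ZM → FO
FO → GH
GH → AD
AD → ND
ND → DD
DD → YL
YL → QR
QR → ZU
QR → OQ
OQ → WG
WG → YZ
YZ → IN
YZ → NU
NU → VV

Visit order: GO, PZ, ZM, FO, GH, AD, ND, DD, YL, QR, ZU, OQ, WG, YZ, IN, NU, VV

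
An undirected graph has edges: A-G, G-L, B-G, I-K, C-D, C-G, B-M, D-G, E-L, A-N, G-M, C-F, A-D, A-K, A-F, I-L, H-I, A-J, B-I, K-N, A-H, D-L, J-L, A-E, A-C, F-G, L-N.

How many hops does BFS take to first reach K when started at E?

2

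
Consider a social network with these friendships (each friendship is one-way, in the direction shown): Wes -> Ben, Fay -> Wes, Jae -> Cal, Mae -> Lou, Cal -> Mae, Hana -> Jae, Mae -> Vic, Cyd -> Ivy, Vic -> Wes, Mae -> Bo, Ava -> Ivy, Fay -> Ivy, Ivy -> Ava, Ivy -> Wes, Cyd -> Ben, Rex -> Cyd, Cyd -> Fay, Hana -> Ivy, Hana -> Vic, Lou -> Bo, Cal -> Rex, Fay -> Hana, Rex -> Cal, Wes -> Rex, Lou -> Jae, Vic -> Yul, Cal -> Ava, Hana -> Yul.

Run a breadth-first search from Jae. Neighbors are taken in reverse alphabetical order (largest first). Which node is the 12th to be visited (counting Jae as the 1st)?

Ben

Visit Jae; enqueue Cal → queue [Cal]
Visit Cal; enqueue Rex, Mae, Ava → queue [Rex, Mae, Ava]
Visit Rex; enqueue Cyd → queue [Mae, Ava, Cyd]
Visit Mae; enqueue Vic, Lou, Bo → queue [Ava, Cyd, Vic, Lou, Bo]
Visit Ava; enqueue Ivy → queue [Cyd, Vic, Lou, Bo, Ivy]
Visit Cyd; enqueue Fay, Ben → queue [Vic, Lou, Bo, Ivy, Fay, Ben]
Visit Vic; enqueue Yul, Wes → queue [Lou, Bo, Ivy, Fay, Ben, Yul, Wes]
Visit Lou → queue [Bo, Ivy, Fay, Ben, Yul, Wes]
Visit Bo → queue [Ivy, Fay, Ben, Yul, Wes]
Visit Ivy → queue [Fay, Ben, Yul, Wes]
Visit Fay; enqueue Hana → queue [Ben, Yul, Wes, Hana]
Visit Ben → queue [Yul, Wes, Hana]
Visit Yul → queue [Wes, Hana]
Visit Wes → queue [Hana]
Visit Hana → queue []

Visit order: Jae, Cal, Rex, Mae, Ava, Cyd, Vic, Lou, Bo, Ivy, Fay, Ben, Yul, Wes, Hana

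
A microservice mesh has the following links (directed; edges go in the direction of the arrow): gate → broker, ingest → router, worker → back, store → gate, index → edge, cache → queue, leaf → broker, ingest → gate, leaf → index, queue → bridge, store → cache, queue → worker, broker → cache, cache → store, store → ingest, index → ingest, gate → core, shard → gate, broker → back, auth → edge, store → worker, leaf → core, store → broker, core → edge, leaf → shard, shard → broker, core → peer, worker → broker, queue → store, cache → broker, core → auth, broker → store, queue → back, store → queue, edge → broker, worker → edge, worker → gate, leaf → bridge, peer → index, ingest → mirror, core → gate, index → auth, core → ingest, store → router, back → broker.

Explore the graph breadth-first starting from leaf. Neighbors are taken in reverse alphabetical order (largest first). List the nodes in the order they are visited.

Visit leaf; enqueue shard, index, core, broker, bridge → queue [shard, index, core, broker, bridge]
Visit shard; enqueue gate → queue [index, core, broker, bridge, gate]
Visit index; enqueue ingest, edge, auth → queue [core, broker, bridge, gate, ingest, edge, auth]
Visit core; enqueue peer → queue [broker, bridge, gate, ingest, edge, auth, peer]
Visit broker; enqueue store, cache, back → queue [bridge, gate, ingest, edge, auth, peer, store, cache, back]
Visit bridge → queue [gate, ingest, edge, auth, peer, store, cache, back]
Visit gate → queue [ingest, edge, auth, peer, store, cache, back]
Visit ingest; enqueue router, mirror → queue [edge, auth, peer, store, cache, back, router, mirror]
Visit edge → queue [auth, peer, store, cache, back, router, mirror]
Visit auth → queue [peer, store, cache, back, router, mirror]
Visit peer → queue [store, cache, back, router, mirror]
Visit store; enqueue worker, queue → queue [cache, back, router, mirror, worker, queue]
Visit cache → queue [back, router, mirror, worker, queue]
Visit back → queue [router, mirror, worker, queue]
Visit router → queue [mirror, worker, queue]
Visit mirror → queue [worker, queue]
Visit worker → queue [queue]
Visit queue → queue []

leaf, shard, index, core, broker, bridge, gate, ingest, edge, auth, peer, store, cache, back, router, mirror, worker, queue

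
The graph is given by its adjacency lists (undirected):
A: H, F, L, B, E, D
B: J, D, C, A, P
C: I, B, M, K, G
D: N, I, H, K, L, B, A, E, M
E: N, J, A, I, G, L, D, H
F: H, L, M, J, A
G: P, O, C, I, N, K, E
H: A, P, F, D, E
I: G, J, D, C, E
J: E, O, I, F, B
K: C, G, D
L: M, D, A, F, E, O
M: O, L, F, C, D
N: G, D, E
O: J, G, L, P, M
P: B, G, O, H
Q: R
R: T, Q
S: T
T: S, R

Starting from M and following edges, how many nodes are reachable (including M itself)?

BFS from M visits: M, O, L, F, C, D, J, G, P, A, E, H, I, B, K, N
Reachable nodes: 16 of 20 total.

16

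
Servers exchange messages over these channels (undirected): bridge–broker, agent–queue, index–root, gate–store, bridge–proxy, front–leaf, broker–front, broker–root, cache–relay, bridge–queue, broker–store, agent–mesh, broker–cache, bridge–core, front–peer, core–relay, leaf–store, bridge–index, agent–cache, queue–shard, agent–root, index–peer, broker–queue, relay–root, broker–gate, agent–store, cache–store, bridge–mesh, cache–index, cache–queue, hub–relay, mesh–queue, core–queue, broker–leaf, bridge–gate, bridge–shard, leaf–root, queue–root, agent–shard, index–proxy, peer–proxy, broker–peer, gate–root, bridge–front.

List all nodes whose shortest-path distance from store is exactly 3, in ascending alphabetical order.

Level 0: store
Level 1: agent, broker, cache, gate, leaf
Level 2: bridge, front, index, mesh, peer, queue, relay, root, shard
Level 3: core, hub, proxy

core, hub, proxy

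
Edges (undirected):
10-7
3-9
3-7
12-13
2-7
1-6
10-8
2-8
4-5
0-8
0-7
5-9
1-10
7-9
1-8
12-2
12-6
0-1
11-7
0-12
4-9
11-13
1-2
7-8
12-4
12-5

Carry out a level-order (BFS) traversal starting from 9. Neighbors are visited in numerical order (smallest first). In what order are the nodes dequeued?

9 3 4 5 7 12 0 2 8 10 11 6 13 1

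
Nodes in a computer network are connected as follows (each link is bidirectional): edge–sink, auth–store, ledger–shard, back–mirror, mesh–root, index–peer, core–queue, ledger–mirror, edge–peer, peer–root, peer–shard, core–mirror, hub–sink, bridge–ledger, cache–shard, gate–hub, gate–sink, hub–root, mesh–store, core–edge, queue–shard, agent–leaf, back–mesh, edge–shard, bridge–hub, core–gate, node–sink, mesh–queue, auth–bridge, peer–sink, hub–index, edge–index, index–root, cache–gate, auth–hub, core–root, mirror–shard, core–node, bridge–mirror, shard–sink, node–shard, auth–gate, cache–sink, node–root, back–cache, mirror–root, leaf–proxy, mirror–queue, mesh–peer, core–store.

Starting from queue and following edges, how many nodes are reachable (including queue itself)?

BFS from queue visits: queue, core, mesh, mirror, shard, edge, gate, node, root, store, back, peer, bridge, ledger, cache, sink, index, auth, hub
Reachable nodes: 19 of 22 total.

19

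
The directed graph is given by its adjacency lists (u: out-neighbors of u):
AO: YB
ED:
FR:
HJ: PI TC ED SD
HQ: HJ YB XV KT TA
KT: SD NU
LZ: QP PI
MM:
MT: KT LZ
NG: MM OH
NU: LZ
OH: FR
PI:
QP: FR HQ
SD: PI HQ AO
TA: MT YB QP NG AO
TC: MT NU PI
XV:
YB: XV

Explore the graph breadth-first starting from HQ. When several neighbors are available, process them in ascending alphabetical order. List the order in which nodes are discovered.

Visit HQ; enqueue HJ, KT, TA, XV, YB → queue [HJ, KT, TA, XV, YB]
Visit HJ; enqueue ED, PI, SD, TC → queue [KT, TA, XV, YB, ED, PI, SD, TC]
Visit KT; enqueue NU → queue [TA, XV, YB, ED, PI, SD, TC, NU]
Visit TA; enqueue AO, MT, NG, QP → queue [XV, YB, ED, PI, SD, TC, NU, AO, MT, NG, QP]
Visit XV → queue [YB, ED, PI, SD, TC, NU, AO, MT, NG, QP]
Visit YB → queue [ED, PI, SD, TC, NU, AO, MT, NG, QP]
Visit ED → queue [PI, SD, TC, NU, AO, MT, NG, QP]
Visit PI → queue [SD, TC, NU, AO, MT, NG, QP]
Visit SD → queue [TC, NU, AO, MT, NG, QP]
Visit TC → queue [NU, AO, MT, NG, QP]
Visit NU; enqueue LZ → queue [AO, MT, NG, QP, LZ]
Visit AO → queue [MT, NG, QP, LZ]
Visit MT → queue [NG, QP, LZ]
Visit NG; enqueue MM, OH → queue [QP, LZ, MM, OH]
Visit QP; enqueue FR → queue [LZ, MM, OH, FR]
Visit LZ → queue [MM, OH, FR]
Visit MM → queue [OH, FR]
Visit OH → queue [FR]
Visit FR → queue []

HQ, HJ, KT, TA, XV, YB, ED, PI, SD, TC, NU, AO, MT, NG, QP, LZ, MM, OH, FR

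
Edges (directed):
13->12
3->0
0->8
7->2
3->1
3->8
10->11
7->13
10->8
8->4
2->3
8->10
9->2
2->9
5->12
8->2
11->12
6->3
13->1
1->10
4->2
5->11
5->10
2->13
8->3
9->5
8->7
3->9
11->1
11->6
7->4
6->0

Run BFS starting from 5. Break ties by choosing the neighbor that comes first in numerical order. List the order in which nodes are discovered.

5 → 10 → 11 → 12 → 8 → 1 → 6 → 2 → 3 → 4 → 7 → 0 → 9 → 13

Visit 5; enqueue 10, 11, 12 → queue [10, 11, 12]
Visit 10; enqueue 8 → queue [11, 12, 8]
Visit 11; enqueue 1, 6 → queue [12, 8, 1, 6]
Visit 12 → queue [8, 1, 6]
Visit 8; enqueue 2, 3, 4, 7 → queue [1, 6, 2, 3, 4, 7]
Visit 1 → queue [6, 2, 3, 4, 7]
Visit 6; enqueue 0 → queue [2, 3, 4, 7, 0]
Visit 2; enqueue 9, 13 → queue [3, 4, 7, 0, 9, 13]
Visit 3 → queue [4, 7, 0, 9, 13]
Visit 4 → queue [7, 0, 9, 13]
Visit 7 → queue [0, 9, 13]
Visit 0 → queue [9, 13]
Visit 9 → queue [13]
Visit 13 → queue []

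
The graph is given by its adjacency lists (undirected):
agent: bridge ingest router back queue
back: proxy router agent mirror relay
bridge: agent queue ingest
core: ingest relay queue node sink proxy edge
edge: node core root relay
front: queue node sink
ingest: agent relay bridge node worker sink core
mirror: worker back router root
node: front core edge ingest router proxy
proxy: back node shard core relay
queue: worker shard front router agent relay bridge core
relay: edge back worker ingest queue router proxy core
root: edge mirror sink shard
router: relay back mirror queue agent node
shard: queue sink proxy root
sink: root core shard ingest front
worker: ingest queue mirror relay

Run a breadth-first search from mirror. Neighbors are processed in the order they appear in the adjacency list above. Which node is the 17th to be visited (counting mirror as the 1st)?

Visit mirror; enqueue worker, back, router, root → queue [worker, back, router, root]
Visit worker; enqueue ingest, queue, relay → queue [back, router, root, ingest, queue, relay]
Visit back; enqueue proxy, agent → queue [router, root, ingest, queue, relay, proxy, agent]
Visit router; enqueue node → queue [root, ingest, queue, relay, proxy, agent, node]
Visit root; enqueue edge, sink, shard → queue [ingest, queue, relay, proxy, agent, node, edge, sink, shard]
Visit ingest; enqueue bridge, core → queue [queue, relay, proxy, agent, node, edge, sink, shard, bridge, core]
Visit queue; enqueue front → queue [relay, proxy, agent, node, edge, sink, shard, bridge, core, front]
Visit relay → queue [proxy, agent, node, edge, sink, shard, bridge, core, front]
Visit proxy → queue [agent, node, edge, sink, shard, bridge, core, front]
Visit agent → queue [node, edge, sink, shard, bridge, core, front]
Visit node → queue [edge, sink, shard, bridge, core, front]
Visit edge → queue [sink, shard, bridge, core, front]
Visit sink → queue [shard, bridge, core, front]
Visit shard → queue [bridge, core, front]
Visit bridge → queue [core, front]
Visit core → queue [front]
Visit front → queue []

Visit order: mirror, worker, back, router, root, ingest, queue, relay, proxy, agent, node, edge, sink, shard, bridge, core, front

front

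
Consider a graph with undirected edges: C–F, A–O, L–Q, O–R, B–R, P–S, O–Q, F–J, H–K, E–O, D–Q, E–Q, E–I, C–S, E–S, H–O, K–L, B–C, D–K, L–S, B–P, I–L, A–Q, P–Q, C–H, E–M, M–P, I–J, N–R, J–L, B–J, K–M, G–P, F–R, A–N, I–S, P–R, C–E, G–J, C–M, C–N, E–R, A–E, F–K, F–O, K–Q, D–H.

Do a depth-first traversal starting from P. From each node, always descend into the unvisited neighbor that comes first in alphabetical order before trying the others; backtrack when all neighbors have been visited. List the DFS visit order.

P → B → C → E → A → N → R → F → J → G → I → L → K → D → H → O → Q → M → S

Visit P
P → B
B → C
C → E
E → A
A → N
N → R
R → F
F → J
J → G
J → I
I → L
L → K
K → D
D → H
H → O
O → Q
K → M
L → S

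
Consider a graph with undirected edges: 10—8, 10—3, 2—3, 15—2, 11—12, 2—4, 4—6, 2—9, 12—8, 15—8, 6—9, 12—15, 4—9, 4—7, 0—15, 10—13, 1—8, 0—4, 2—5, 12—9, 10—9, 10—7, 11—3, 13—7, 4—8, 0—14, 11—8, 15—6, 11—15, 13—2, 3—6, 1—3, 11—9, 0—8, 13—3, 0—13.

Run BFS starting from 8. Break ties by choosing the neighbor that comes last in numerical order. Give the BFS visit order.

Visit 8; enqueue 15, 12, 11, 10, 4, 1, 0 → queue [15, 12, 11, 10, 4, 1, 0]
Visit 15; enqueue 6, 2 → queue [12, 11, 10, 4, 1, 0, 6, 2]
Visit 12; enqueue 9 → queue [11, 10, 4, 1, 0, 6, 2, 9]
Visit 11; enqueue 3 → queue [10, 4, 1, 0, 6, 2, 9, 3]
Visit 10; enqueue 13, 7 → queue [4, 1, 0, 6, 2, 9, 3, 13, 7]
Visit 4 → queue [1, 0, 6, 2, 9, 3, 13, 7]
Visit 1 → queue [0, 6, 2, 9, 3, 13, 7]
Visit 0; enqueue 14 → queue [6, 2, 9, 3, 13, 7, 14]
Visit 6 → queue [2, 9, 3, 13, 7, 14]
Visit 2; enqueue 5 → queue [9, 3, 13, 7, 14, 5]
Visit 9 → queue [3, 13, 7, 14, 5]
Visit 3 → queue [13, 7, 14, 5]
Visit 13 → queue [7, 14, 5]
Visit 7 → queue [14, 5]
Visit 14 → queue [5]
Visit 5 → queue []

8 → 15 → 12 → 11 → 10 → 4 → 1 → 0 → 6 → 2 → 9 → 3 → 13 → 7 → 14 → 5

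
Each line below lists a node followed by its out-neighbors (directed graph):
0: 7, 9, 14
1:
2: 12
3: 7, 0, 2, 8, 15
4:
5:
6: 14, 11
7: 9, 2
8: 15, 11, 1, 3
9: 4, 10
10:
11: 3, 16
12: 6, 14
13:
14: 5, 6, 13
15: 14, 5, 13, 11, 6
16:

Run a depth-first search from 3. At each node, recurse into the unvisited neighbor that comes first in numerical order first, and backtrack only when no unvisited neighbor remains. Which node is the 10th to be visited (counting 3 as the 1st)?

Visit 3
3 → 0
0 → 7
7 → 2
2 → 12
12 → 6
6 → 11
11 → 16
6 → 14
14 → 5
14 → 13
7 → 9
9 → 4
9 → 10
3 → 8
8 → 1
8 → 15

Visit order: 3, 0, 7, 2, 12, 6, 11, 16, 14, 5, 13, 9, 4, 10, 8, 1, 15

5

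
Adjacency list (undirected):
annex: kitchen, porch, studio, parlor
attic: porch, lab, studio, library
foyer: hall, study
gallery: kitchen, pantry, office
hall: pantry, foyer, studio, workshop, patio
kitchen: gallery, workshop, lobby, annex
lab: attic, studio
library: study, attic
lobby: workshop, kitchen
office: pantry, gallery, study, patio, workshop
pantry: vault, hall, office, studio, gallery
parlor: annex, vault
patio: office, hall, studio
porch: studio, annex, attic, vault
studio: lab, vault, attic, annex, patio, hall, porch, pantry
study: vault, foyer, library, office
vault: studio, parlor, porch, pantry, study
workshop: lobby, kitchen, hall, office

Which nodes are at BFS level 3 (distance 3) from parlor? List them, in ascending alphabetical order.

Level 0: parlor
Level 1: annex, vault
Level 2: kitchen, pantry, porch, studio, study
Level 3: attic, foyer, gallery, hall, lab, library, lobby, office, patio, workshop

attic, foyer, gallery, hall, lab, library, lobby, office, patio, workshop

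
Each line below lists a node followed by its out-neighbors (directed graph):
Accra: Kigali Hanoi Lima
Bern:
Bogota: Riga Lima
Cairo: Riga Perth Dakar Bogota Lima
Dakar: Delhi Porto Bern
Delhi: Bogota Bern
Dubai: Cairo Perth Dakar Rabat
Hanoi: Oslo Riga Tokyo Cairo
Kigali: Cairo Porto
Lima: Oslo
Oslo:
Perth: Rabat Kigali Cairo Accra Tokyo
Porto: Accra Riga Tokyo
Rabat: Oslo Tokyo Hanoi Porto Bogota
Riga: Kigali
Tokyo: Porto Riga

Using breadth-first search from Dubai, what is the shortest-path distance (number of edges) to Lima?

Level 0: Dubai
Level 1: Cairo, Dakar, Perth, Rabat
Level 2: Accra, Bern, Bogota, Delhi, Hanoi, Kigali, Lima, Oslo, Porto, Riga, Tokyo
Lima first appears at level 2.

2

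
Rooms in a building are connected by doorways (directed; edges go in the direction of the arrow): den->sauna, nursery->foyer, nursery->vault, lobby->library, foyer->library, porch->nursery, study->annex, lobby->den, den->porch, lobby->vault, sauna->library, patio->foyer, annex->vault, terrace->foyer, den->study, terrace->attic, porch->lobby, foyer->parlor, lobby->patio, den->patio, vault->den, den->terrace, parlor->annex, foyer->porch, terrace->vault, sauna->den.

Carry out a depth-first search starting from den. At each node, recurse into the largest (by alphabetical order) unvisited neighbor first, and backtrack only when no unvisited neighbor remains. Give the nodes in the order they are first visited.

den -> terrace -> vault -> foyer -> porch -> nursery -> lobby -> patio -> library -> parlor -> annex -> attic -> study -> sauna

Visit den
den → terrace
terrace → vault
terrace → foyer
foyer → porch
porch → nursery
porch → lobby
lobby → patio
lobby → library
foyer → parlor
parlor → annex
terrace → attic
den → study
den → sauna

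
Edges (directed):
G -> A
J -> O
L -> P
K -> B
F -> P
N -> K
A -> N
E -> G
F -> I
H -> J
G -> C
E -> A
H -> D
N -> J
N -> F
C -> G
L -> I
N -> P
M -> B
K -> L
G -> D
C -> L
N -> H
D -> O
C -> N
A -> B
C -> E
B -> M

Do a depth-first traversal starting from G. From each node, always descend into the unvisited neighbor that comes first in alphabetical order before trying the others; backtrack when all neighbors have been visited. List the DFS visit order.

Visit G
G → A
A → B
B → M
A → N
N → F
F → I
F → P
N → H
H → D
D → O
H → J
N → K
K → L
G → C
C → E

G, A, B, M, N, F, I, P, H, D, O, J, K, L, C, E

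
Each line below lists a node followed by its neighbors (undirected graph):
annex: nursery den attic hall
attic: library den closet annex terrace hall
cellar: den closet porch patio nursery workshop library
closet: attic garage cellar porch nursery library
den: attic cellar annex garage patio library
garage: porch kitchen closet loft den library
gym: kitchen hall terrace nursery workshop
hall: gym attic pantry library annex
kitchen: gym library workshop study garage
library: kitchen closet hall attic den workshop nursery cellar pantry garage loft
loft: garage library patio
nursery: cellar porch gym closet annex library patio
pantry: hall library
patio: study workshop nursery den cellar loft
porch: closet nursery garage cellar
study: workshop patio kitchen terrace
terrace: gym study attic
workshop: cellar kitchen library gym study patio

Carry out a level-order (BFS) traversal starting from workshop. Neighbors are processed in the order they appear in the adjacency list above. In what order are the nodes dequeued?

workshop -> cellar -> kitchen -> library -> gym -> study -> patio -> den -> closet -> porch -> nursery -> garage -> hall -> attic -> pantry -> loft -> terrace -> annex

Visit workshop; enqueue cellar, kitchen, library, gym, study, patio → queue [cellar, kitchen, library, gym, study, patio]
Visit cellar; enqueue den, closet, porch, nursery → queue [kitchen, library, gym, study, patio, den, closet, porch, nursery]
Visit kitchen; enqueue garage → queue [library, gym, study, patio, den, closet, porch, nursery, garage]
Visit library; enqueue hall, attic, pantry, loft → queue [gym, study, patio, den, closet, porch, nursery, garage, hall, attic, pantry, loft]
Visit gym; enqueue terrace → queue [study, patio, den, closet, porch, nursery, garage, hall, attic, pantry, loft, terrace]
Visit study → queue [patio, den, closet, porch, nursery, garage, hall, attic, pantry, loft, terrace]
Visit patio → queue [den, closet, porch, nursery, garage, hall, attic, pantry, loft, terrace]
Visit den; enqueue annex → queue [closet, porch, nursery, garage, hall, attic, pantry, loft, terrace, annex]
Visit closet → queue [porch, nursery, garage, hall, attic, pantry, loft, terrace, annex]
Visit porch → queue [nursery, garage, hall, attic, pantry, loft, terrace, annex]
Visit nursery → queue [garage, hall, attic, pantry, loft, terrace, annex]
Visit garage → queue [hall, attic, pantry, loft, terrace, annex]
Visit hall → queue [attic, pantry, loft, terrace, annex]
Visit attic → queue [pantry, loft, terrace, annex]
Visit pantry → queue [loft, terrace, annex]
Visit loft → queue [terrace, annex]
Visit terrace → queue [annex]
Visit annex → queue []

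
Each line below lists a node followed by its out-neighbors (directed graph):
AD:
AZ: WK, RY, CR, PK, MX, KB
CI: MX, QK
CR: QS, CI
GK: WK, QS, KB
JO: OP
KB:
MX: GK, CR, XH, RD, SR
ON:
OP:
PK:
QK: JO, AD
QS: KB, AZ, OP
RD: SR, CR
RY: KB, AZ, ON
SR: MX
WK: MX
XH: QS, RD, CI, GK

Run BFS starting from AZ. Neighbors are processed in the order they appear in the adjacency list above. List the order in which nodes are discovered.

AZ → WK → RY → CR → PK → MX → KB → ON → QS → CI → GK → XH → RD → SR → OP → QK → JO → AD

Visit AZ; enqueue WK, RY, CR, PK, MX, KB → queue [WK, RY, CR, PK, MX, KB]
Visit WK → queue [RY, CR, PK, MX, KB]
Visit RY; enqueue ON → queue [CR, PK, MX, KB, ON]
Visit CR; enqueue QS, CI → queue [PK, MX, KB, ON, QS, CI]
Visit PK → queue [MX, KB, ON, QS, CI]
Visit MX; enqueue GK, XH, RD, SR → queue [KB, ON, QS, CI, GK, XH, RD, SR]
Visit KB → queue [ON, QS, CI, GK, XH, RD, SR]
Visit ON → queue [QS, CI, GK, XH, RD, SR]
Visit QS; enqueue OP → queue [CI, GK, XH, RD, SR, OP]
Visit CI; enqueue QK → queue [GK, XH, RD, SR, OP, QK]
Visit GK → queue [XH, RD, SR, OP, QK]
Visit XH → queue [RD, SR, OP, QK]
Visit RD → queue [SR, OP, QK]
Visit SR → queue [OP, QK]
Visit OP → queue [QK]
Visit QK; enqueue JO, AD → queue [JO, AD]
Visit JO → queue [AD]
Visit AD → queue []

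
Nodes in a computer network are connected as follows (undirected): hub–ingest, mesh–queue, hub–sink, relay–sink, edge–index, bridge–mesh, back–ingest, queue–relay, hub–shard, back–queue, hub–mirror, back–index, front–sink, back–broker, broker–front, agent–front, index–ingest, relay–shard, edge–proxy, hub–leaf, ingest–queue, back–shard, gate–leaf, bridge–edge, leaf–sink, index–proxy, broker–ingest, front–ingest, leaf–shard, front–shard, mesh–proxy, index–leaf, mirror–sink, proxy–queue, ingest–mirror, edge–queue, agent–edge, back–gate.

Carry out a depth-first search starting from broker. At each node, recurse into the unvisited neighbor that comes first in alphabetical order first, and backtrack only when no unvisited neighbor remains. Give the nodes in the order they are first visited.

broker back gate leaf hub ingest front agent edge bridge mesh proxy index queue relay shard sink mirror

Visit broker
broker → back
back → gate
gate → leaf
leaf → hub
hub → ingest
ingest → front
front → agent
agent → edge
edge → bridge
bridge → mesh
mesh → proxy
proxy → index
proxy → queue
queue → relay
relay → shard
relay → sink
sink → mirror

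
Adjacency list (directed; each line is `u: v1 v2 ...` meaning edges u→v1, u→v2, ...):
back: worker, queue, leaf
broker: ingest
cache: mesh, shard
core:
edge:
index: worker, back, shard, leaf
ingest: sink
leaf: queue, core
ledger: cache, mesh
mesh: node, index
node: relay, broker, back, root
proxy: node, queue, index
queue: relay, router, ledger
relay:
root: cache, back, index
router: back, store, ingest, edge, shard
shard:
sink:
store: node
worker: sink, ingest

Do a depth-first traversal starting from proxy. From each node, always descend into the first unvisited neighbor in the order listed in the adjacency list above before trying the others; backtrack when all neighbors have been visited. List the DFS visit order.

proxy, node, relay, broker, ingest, sink, back, worker, queue, router, store, edge, shard, ledger, cache, mesh, index, leaf, core, root

Visit proxy
proxy → node
node → relay
node → broker
broker → ingest
ingest → sink
node → back
back → worker
back → queue
queue → router
router → store
router → edge
router → shard
queue → ledger
ledger → cache
cache → mesh
mesh → index
index → leaf
leaf → core
node → root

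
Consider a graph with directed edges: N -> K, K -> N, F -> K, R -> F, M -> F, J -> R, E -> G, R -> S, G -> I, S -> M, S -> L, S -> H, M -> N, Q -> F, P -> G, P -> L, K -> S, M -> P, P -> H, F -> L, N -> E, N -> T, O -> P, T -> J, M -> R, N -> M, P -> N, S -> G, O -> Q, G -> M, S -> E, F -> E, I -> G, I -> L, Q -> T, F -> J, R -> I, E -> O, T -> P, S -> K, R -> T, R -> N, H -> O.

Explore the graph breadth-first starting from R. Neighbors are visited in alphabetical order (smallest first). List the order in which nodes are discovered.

Visit R; enqueue F, I, N, S, T → queue [F, I, N, S, T]
Visit F; enqueue E, J, K, L → queue [I, N, S, T, E, J, K, L]
Visit I; enqueue G → queue [N, S, T, E, J, K, L, G]
Visit N; enqueue M → queue [S, T, E, J, K, L, G, M]
Visit S; enqueue H → queue [T, E, J, K, L, G, M, H]
Visit T; enqueue P → queue [E, J, K, L, G, M, H, P]
Visit E; enqueue O → queue [J, K, L, G, M, H, P, O]
Visit J → queue [K, L, G, M, H, P, O]
Visit K → queue [L, G, M, H, P, O]
Visit L → queue [G, M, H, P, O]
Visit G → queue [M, H, P, O]
Visit M → queue [H, P, O]
Visit H → queue [P, O]
Visit P → queue [O]
Visit O; enqueue Q → queue [Q]
Visit Q → queue []

R → F → I → N → S → T → E → J → K → L → G → M → H → P → O → Q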